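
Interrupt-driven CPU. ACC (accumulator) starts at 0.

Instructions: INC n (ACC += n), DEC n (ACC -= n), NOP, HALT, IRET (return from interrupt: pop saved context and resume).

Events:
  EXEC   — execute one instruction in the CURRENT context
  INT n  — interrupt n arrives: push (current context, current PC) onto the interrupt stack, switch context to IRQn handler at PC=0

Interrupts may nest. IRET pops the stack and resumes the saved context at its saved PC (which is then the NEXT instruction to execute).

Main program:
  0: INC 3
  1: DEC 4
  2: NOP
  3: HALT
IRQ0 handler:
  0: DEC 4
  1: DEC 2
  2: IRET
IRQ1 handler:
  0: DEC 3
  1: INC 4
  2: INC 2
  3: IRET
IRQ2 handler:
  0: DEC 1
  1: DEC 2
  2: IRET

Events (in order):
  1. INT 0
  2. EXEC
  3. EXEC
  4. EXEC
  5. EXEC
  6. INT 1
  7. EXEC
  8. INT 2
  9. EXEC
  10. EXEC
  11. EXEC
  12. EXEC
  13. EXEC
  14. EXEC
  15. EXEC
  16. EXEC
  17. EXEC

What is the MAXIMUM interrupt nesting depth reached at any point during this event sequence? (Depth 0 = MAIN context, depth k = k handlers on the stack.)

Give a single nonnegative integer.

Answer: 2

Derivation:
Event 1 (INT 0): INT 0 arrives: push (MAIN, PC=0), enter IRQ0 at PC=0 (depth now 1) [depth=1]
Event 2 (EXEC): [IRQ0] PC=0: DEC 4 -> ACC=-4 [depth=1]
Event 3 (EXEC): [IRQ0] PC=1: DEC 2 -> ACC=-6 [depth=1]
Event 4 (EXEC): [IRQ0] PC=2: IRET -> resume MAIN at PC=0 (depth now 0) [depth=0]
Event 5 (EXEC): [MAIN] PC=0: INC 3 -> ACC=-3 [depth=0]
Event 6 (INT 1): INT 1 arrives: push (MAIN, PC=1), enter IRQ1 at PC=0 (depth now 1) [depth=1]
Event 7 (EXEC): [IRQ1] PC=0: DEC 3 -> ACC=-6 [depth=1]
Event 8 (INT 2): INT 2 arrives: push (IRQ1, PC=1), enter IRQ2 at PC=0 (depth now 2) [depth=2]
Event 9 (EXEC): [IRQ2] PC=0: DEC 1 -> ACC=-7 [depth=2]
Event 10 (EXEC): [IRQ2] PC=1: DEC 2 -> ACC=-9 [depth=2]
Event 11 (EXEC): [IRQ2] PC=2: IRET -> resume IRQ1 at PC=1 (depth now 1) [depth=1]
Event 12 (EXEC): [IRQ1] PC=1: INC 4 -> ACC=-5 [depth=1]
Event 13 (EXEC): [IRQ1] PC=2: INC 2 -> ACC=-3 [depth=1]
Event 14 (EXEC): [IRQ1] PC=3: IRET -> resume MAIN at PC=1 (depth now 0) [depth=0]
Event 15 (EXEC): [MAIN] PC=1: DEC 4 -> ACC=-7 [depth=0]
Event 16 (EXEC): [MAIN] PC=2: NOP [depth=0]
Event 17 (EXEC): [MAIN] PC=3: HALT [depth=0]
Max depth observed: 2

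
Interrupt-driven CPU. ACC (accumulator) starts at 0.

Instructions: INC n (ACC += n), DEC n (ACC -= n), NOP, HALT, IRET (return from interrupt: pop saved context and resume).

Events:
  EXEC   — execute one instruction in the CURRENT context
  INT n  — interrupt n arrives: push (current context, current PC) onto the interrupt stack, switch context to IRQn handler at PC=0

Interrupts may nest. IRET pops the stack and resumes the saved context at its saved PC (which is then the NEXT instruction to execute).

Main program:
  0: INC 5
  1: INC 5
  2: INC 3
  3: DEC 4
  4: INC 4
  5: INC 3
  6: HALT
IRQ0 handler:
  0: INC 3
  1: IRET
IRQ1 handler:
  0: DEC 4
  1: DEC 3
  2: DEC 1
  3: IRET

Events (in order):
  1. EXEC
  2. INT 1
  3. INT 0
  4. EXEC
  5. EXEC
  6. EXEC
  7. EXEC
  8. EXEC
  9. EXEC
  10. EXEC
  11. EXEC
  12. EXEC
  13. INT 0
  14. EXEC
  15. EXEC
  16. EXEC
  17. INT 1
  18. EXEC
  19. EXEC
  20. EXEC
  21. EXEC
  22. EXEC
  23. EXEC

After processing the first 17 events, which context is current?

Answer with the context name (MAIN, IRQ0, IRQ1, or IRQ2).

Event 1 (EXEC): [MAIN] PC=0: INC 5 -> ACC=5
Event 2 (INT 1): INT 1 arrives: push (MAIN, PC=1), enter IRQ1 at PC=0 (depth now 1)
Event 3 (INT 0): INT 0 arrives: push (IRQ1, PC=0), enter IRQ0 at PC=0 (depth now 2)
Event 4 (EXEC): [IRQ0] PC=0: INC 3 -> ACC=8
Event 5 (EXEC): [IRQ0] PC=1: IRET -> resume IRQ1 at PC=0 (depth now 1)
Event 6 (EXEC): [IRQ1] PC=0: DEC 4 -> ACC=4
Event 7 (EXEC): [IRQ1] PC=1: DEC 3 -> ACC=1
Event 8 (EXEC): [IRQ1] PC=2: DEC 1 -> ACC=0
Event 9 (EXEC): [IRQ1] PC=3: IRET -> resume MAIN at PC=1 (depth now 0)
Event 10 (EXEC): [MAIN] PC=1: INC 5 -> ACC=5
Event 11 (EXEC): [MAIN] PC=2: INC 3 -> ACC=8
Event 12 (EXEC): [MAIN] PC=3: DEC 4 -> ACC=4
Event 13 (INT 0): INT 0 arrives: push (MAIN, PC=4), enter IRQ0 at PC=0 (depth now 1)
Event 14 (EXEC): [IRQ0] PC=0: INC 3 -> ACC=7
Event 15 (EXEC): [IRQ0] PC=1: IRET -> resume MAIN at PC=4 (depth now 0)
Event 16 (EXEC): [MAIN] PC=4: INC 4 -> ACC=11
Event 17 (INT 1): INT 1 arrives: push (MAIN, PC=5), enter IRQ1 at PC=0 (depth now 1)

Answer: IRQ1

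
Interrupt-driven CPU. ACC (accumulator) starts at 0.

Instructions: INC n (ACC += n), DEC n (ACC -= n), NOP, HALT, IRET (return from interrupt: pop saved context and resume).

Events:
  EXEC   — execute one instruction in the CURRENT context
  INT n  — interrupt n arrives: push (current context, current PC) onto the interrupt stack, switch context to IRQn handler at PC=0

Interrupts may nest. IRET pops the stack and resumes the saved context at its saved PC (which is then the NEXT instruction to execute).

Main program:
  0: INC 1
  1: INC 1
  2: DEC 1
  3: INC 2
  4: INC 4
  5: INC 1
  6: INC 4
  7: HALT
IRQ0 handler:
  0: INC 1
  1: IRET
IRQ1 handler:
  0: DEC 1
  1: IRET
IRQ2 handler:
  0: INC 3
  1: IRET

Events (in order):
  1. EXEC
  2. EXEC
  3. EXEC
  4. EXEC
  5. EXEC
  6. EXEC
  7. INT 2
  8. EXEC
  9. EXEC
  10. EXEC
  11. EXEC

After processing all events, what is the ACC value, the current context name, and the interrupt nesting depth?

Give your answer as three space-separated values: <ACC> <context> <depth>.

Event 1 (EXEC): [MAIN] PC=0: INC 1 -> ACC=1
Event 2 (EXEC): [MAIN] PC=1: INC 1 -> ACC=2
Event 3 (EXEC): [MAIN] PC=2: DEC 1 -> ACC=1
Event 4 (EXEC): [MAIN] PC=3: INC 2 -> ACC=3
Event 5 (EXEC): [MAIN] PC=4: INC 4 -> ACC=7
Event 6 (EXEC): [MAIN] PC=5: INC 1 -> ACC=8
Event 7 (INT 2): INT 2 arrives: push (MAIN, PC=6), enter IRQ2 at PC=0 (depth now 1)
Event 8 (EXEC): [IRQ2] PC=0: INC 3 -> ACC=11
Event 9 (EXEC): [IRQ2] PC=1: IRET -> resume MAIN at PC=6 (depth now 0)
Event 10 (EXEC): [MAIN] PC=6: INC 4 -> ACC=15
Event 11 (EXEC): [MAIN] PC=7: HALT

Answer: 15 MAIN 0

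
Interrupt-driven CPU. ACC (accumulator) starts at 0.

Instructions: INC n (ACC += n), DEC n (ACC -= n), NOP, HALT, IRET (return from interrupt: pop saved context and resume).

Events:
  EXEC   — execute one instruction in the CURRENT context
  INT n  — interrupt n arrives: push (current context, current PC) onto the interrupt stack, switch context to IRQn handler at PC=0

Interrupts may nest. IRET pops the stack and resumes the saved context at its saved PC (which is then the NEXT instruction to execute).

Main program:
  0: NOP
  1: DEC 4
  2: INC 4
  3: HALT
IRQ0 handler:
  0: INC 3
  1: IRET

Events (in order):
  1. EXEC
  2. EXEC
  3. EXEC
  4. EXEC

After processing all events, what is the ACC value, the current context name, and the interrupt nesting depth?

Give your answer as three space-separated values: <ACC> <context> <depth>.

Event 1 (EXEC): [MAIN] PC=0: NOP
Event 2 (EXEC): [MAIN] PC=1: DEC 4 -> ACC=-4
Event 3 (EXEC): [MAIN] PC=2: INC 4 -> ACC=0
Event 4 (EXEC): [MAIN] PC=3: HALT

Answer: 0 MAIN 0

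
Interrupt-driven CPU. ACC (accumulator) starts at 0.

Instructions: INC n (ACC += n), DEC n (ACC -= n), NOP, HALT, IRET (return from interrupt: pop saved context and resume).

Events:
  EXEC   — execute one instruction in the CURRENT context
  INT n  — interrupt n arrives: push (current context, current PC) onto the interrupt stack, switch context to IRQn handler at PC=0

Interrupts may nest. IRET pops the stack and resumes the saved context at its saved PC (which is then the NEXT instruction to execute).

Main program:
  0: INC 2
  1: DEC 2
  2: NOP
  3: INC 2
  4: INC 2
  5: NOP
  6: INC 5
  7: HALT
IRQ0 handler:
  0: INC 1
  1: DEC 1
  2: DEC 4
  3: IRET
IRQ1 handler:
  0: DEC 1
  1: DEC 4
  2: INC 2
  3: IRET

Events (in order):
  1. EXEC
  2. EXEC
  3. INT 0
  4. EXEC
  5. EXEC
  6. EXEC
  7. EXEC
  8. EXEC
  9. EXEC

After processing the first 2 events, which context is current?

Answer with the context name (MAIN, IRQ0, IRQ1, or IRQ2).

Event 1 (EXEC): [MAIN] PC=0: INC 2 -> ACC=2
Event 2 (EXEC): [MAIN] PC=1: DEC 2 -> ACC=0

Answer: MAIN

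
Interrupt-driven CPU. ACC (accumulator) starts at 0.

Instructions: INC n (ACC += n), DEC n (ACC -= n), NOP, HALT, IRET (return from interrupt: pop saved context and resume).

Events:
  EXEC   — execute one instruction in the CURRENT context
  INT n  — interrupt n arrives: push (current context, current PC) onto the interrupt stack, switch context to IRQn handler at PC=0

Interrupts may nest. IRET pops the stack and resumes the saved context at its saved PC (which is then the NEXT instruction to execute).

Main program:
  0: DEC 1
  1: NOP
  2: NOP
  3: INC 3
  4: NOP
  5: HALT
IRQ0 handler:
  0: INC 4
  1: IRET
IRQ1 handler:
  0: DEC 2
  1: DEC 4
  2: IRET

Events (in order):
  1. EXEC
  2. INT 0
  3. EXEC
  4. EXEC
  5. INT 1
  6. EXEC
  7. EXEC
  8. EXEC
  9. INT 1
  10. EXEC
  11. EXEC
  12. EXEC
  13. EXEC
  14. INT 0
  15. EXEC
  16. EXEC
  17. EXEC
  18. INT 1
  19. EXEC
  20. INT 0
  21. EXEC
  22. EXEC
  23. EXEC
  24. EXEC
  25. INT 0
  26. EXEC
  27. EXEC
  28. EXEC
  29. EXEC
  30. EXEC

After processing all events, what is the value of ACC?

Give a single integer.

Answer: 0

Derivation:
Event 1 (EXEC): [MAIN] PC=0: DEC 1 -> ACC=-1
Event 2 (INT 0): INT 0 arrives: push (MAIN, PC=1), enter IRQ0 at PC=0 (depth now 1)
Event 3 (EXEC): [IRQ0] PC=0: INC 4 -> ACC=3
Event 4 (EXEC): [IRQ0] PC=1: IRET -> resume MAIN at PC=1 (depth now 0)
Event 5 (INT 1): INT 1 arrives: push (MAIN, PC=1), enter IRQ1 at PC=0 (depth now 1)
Event 6 (EXEC): [IRQ1] PC=0: DEC 2 -> ACC=1
Event 7 (EXEC): [IRQ1] PC=1: DEC 4 -> ACC=-3
Event 8 (EXEC): [IRQ1] PC=2: IRET -> resume MAIN at PC=1 (depth now 0)
Event 9 (INT 1): INT 1 arrives: push (MAIN, PC=1), enter IRQ1 at PC=0 (depth now 1)
Event 10 (EXEC): [IRQ1] PC=0: DEC 2 -> ACC=-5
Event 11 (EXEC): [IRQ1] PC=1: DEC 4 -> ACC=-9
Event 12 (EXEC): [IRQ1] PC=2: IRET -> resume MAIN at PC=1 (depth now 0)
Event 13 (EXEC): [MAIN] PC=1: NOP
Event 14 (INT 0): INT 0 arrives: push (MAIN, PC=2), enter IRQ0 at PC=0 (depth now 1)
Event 15 (EXEC): [IRQ0] PC=0: INC 4 -> ACC=-5
Event 16 (EXEC): [IRQ0] PC=1: IRET -> resume MAIN at PC=2 (depth now 0)
Event 17 (EXEC): [MAIN] PC=2: NOP
Event 18 (INT 1): INT 1 arrives: push (MAIN, PC=3), enter IRQ1 at PC=0 (depth now 1)
Event 19 (EXEC): [IRQ1] PC=0: DEC 2 -> ACC=-7
Event 20 (INT 0): INT 0 arrives: push (IRQ1, PC=1), enter IRQ0 at PC=0 (depth now 2)
Event 21 (EXEC): [IRQ0] PC=0: INC 4 -> ACC=-3
Event 22 (EXEC): [IRQ0] PC=1: IRET -> resume IRQ1 at PC=1 (depth now 1)
Event 23 (EXEC): [IRQ1] PC=1: DEC 4 -> ACC=-7
Event 24 (EXEC): [IRQ1] PC=2: IRET -> resume MAIN at PC=3 (depth now 0)
Event 25 (INT 0): INT 0 arrives: push (MAIN, PC=3), enter IRQ0 at PC=0 (depth now 1)
Event 26 (EXEC): [IRQ0] PC=0: INC 4 -> ACC=-3
Event 27 (EXEC): [IRQ0] PC=1: IRET -> resume MAIN at PC=3 (depth now 0)
Event 28 (EXEC): [MAIN] PC=3: INC 3 -> ACC=0
Event 29 (EXEC): [MAIN] PC=4: NOP
Event 30 (EXEC): [MAIN] PC=5: HALT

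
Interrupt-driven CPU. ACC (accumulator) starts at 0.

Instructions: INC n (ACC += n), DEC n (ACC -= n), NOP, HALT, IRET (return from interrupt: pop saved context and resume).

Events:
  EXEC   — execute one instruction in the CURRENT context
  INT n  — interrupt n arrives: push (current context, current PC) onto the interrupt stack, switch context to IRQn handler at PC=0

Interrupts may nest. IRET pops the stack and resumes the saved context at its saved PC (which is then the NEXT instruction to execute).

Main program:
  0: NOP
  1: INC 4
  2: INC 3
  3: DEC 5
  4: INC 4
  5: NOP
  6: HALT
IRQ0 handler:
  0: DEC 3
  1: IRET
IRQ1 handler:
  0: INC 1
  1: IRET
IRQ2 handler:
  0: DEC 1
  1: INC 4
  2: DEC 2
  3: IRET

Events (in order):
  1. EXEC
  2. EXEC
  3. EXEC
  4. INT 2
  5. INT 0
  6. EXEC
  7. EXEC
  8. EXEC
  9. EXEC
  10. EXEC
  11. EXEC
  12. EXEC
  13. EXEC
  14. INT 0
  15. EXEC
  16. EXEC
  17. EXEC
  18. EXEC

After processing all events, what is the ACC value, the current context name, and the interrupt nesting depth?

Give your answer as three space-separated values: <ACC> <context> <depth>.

Answer: 1 MAIN 0

Derivation:
Event 1 (EXEC): [MAIN] PC=0: NOP
Event 2 (EXEC): [MAIN] PC=1: INC 4 -> ACC=4
Event 3 (EXEC): [MAIN] PC=2: INC 3 -> ACC=7
Event 4 (INT 2): INT 2 arrives: push (MAIN, PC=3), enter IRQ2 at PC=0 (depth now 1)
Event 5 (INT 0): INT 0 arrives: push (IRQ2, PC=0), enter IRQ0 at PC=0 (depth now 2)
Event 6 (EXEC): [IRQ0] PC=0: DEC 3 -> ACC=4
Event 7 (EXEC): [IRQ0] PC=1: IRET -> resume IRQ2 at PC=0 (depth now 1)
Event 8 (EXEC): [IRQ2] PC=0: DEC 1 -> ACC=3
Event 9 (EXEC): [IRQ2] PC=1: INC 4 -> ACC=7
Event 10 (EXEC): [IRQ2] PC=2: DEC 2 -> ACC=5
Event 11 (EXEC): [IRQ2] PC=3: IRET -> resume MAIN at PC=3 (depth now 0)
Event 12 (EXEC): [MAIN] PC=3: DEC 5 -> ACC=0
Event 13 (EXEC): [MAIN] PC=4: INC 4 -> ACC=4
Event 14 (INT 0): INT 0 arrives: push (MAIN, PC=5), enter IRQ0 at PC=0 (depth now 1)
Event 15 (EXEC): [IRQ0] PC=0: DEC 3 -> ACC=1
Event 16 (EXEC): [IRQ0] PC=1: IRET -> resume MAIN at PC=5 (depth now 0)
Event 17 (EXEC): [MAIN] PC=5: NOP
Event 18 (EXEC): [MAIN] PC=6: HALT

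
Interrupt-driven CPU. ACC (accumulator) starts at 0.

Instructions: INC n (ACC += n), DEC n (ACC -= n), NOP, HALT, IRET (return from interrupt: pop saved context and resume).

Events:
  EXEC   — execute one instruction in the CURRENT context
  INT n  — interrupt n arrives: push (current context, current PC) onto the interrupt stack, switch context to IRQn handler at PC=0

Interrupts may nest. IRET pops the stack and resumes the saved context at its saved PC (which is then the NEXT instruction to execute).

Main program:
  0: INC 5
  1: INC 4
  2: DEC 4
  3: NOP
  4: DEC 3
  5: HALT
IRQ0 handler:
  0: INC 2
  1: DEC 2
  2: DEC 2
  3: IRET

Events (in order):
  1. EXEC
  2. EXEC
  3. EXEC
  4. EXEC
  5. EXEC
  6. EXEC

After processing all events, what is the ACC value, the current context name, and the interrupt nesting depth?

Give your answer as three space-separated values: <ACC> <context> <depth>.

Answer: 2 MAIN 0

Derivation:
Event 1 (EXEC): [MAIN] PC=0: INC 5 -> ACC=5
Event 2 (EXEC): [MAIN] PC=1: INC 4 -> ACC=9
Event 3 (EXEC): [MAIN] PC=2: DEC 4 -> ACC=5
Event 4 (EXEC): [MAIN] PC=3: NOP
Event 5 (EXEC): [MAIN] PC=4: DEC 3 -> ACC=2
Event 6 (EXEC): [MAIN] PC=5: HALT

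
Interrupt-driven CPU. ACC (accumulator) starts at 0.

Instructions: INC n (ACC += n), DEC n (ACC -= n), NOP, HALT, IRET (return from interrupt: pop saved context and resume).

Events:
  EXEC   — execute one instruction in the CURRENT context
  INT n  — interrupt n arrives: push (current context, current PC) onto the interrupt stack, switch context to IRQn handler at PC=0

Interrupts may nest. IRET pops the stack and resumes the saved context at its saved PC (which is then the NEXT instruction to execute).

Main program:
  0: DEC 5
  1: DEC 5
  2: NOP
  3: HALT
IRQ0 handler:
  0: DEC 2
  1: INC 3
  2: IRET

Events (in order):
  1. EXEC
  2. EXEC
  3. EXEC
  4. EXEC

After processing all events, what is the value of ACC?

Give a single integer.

Answer: -10

Derivation:
Event 1 (EXEC): [MAIN] PC=0: DEC 5 -> ACC=-5
Event 2 (EXEC): [MAIN] PC=1: DEC 5 -> ACC=-10
Event 3 (EXEC): [MAIN] PC=2: NOP
Event 4 (EXEC): [MAIN] PC=3: HALT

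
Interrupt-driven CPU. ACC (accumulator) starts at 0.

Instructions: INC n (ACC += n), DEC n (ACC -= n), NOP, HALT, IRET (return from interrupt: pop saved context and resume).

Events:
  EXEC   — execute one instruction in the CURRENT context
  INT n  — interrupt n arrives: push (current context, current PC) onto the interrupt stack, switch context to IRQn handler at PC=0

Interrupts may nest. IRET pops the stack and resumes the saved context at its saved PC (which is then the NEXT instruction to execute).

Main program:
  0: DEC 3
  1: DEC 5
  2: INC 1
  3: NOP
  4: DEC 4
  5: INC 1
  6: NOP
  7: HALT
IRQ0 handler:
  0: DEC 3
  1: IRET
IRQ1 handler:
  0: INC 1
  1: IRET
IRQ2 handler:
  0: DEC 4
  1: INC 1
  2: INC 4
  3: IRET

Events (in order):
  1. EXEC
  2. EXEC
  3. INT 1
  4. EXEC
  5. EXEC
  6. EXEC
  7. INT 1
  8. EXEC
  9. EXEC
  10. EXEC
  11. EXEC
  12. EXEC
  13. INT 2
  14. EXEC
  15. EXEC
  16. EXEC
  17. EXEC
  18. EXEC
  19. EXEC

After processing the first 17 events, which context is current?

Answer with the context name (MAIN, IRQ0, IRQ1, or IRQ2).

Event 1 (EXEC): [MAIN] PC=0: DEC 3 -> ACC=-3
Event 2 (EXEC): [MAIN] PC=1: DEC 5 -> ACC=-8
Event 3 (INT 1): INT 1 arrives: push (MAIN, PC=2), enter IRQ1 at PC=0 (depth now 1)
Event 4 (EXEC): [IRQ1] PC=0: INC 1 -> ACC=-7
Event 5 (EXEC): [IRQ1] PC=1: IRET -> resume MAIN at PC=2 (depth now 0)
Event 6 (EXEC): [MAIN] PC=2: INC 1 -> ACC=-6
Event 7 (INT 1): INT 1 arrives: push (MAIN, PC=3), enter IRQ1 at PC=0 (depth now 1)
Event 8 (EXEC): [IRQ1] PC=0: INC 1 -> ACC=-5
Event 9 (EXEC): [IRQ1] PC=1: IRET -> resume MAIN at PC=3 (depth now 0)
Event 10 (EXEC): [MAIN] PC=3: NOP
Event 11 (EXEC): [MAIN] PC=4: DEC 4 -> ACC=-9
Event 12 (EXEC): [MAIN] PC=5: INC 1 -> ACC=-8
Event 13 (INT 2): INT 2 arrives: push (MAIN, PC=6), enter IRQ2 at PC=0 (depth now 1)
Event 14 (EXEC): [IRQ2] PC=0: DEC 4 -> ACC=-12
Event 15 (EXEC): [IRQ2] PC=1: INC 1 -> ACC=-11
Event 16 (EXEC): [IRQ2] PC=2: INC 4 -> ACC=-7
Event 17 (EXEC): [IRQ2] PC=3: IRET -> resume MAIN at PC=6 (depth now 0)

Answer: MAIN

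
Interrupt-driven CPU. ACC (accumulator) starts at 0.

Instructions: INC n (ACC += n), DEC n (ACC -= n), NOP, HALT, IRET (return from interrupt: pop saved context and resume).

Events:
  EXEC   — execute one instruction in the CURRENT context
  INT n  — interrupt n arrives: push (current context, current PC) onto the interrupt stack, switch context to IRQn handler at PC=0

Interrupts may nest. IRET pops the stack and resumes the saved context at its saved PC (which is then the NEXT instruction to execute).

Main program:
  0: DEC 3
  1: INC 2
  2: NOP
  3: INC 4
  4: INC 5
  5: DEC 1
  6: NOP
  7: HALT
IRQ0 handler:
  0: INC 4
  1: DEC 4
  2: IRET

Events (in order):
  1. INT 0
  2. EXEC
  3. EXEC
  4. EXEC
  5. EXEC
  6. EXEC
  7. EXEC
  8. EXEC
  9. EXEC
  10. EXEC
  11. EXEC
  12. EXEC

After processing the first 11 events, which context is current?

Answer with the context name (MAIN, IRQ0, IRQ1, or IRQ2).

Event 1 (INT 0): INT 0 arrives: push (MAIN, PC=0), enter IRQ0 at PC=0 (depth now 1)
Event 2 (EXEC): [IRQ0] PC=0: INC 4 -> ACC=4
Event 3 (EXEC): [IRQ0] PC=1: DEC 4 -> ACC=0
Event 4 (EXEC): [IRQ0] PC=2: IRET -> resume MAIN at PC=0 (depth now 0)
Event 5 (EXEC): [MAIN] PC=0: DEC 3 -> ACC=-3
Event 6 (EXEC): [MAIN] PC=1: INC 2 -> ACC=-1
Event 7 (EXEC): [MAIN] PC=2: NOP
Event 8 (EXEC): [MAIN] PC=3: INC 4 -> ACC=3
Event 9 (EXEC): [MAIN] PC=4: INC 5 -> ACC=8
Event 10 (EXEC): [MAIN] PC=5: DEC 1 -> ACC=7
Event 11 (EXEC): [MAIN] PC=6: NOP

Answer: MAIN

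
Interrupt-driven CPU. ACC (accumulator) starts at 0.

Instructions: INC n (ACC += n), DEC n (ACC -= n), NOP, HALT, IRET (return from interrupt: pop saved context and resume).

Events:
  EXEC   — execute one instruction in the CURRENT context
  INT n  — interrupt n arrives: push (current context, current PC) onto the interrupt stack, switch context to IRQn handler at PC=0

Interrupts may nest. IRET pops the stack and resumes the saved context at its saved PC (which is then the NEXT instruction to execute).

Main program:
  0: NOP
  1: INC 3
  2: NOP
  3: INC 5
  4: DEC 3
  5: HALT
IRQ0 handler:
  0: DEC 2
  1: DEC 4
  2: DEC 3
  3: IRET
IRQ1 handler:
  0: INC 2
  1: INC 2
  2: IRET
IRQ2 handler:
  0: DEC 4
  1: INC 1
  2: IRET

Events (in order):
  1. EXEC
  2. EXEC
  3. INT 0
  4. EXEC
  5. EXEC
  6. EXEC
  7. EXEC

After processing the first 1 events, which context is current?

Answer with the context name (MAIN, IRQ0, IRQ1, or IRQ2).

Answer: MAIN

Derivation:
Event 1 (EXEC): [MAIN] PC=0: NOP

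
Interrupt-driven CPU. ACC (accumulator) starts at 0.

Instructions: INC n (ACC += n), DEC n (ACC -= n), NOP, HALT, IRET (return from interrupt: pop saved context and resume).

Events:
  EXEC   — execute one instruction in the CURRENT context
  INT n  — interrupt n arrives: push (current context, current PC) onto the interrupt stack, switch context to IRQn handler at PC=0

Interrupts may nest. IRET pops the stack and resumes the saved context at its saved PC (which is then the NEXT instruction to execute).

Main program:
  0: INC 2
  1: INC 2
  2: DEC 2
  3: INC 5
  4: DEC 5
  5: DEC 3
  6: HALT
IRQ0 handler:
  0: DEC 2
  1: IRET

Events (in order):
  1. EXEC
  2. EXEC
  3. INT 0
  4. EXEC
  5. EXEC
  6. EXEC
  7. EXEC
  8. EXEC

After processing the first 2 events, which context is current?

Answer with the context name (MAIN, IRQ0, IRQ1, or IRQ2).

Answer: MAIN

Derivation:
Event 1 (EXEC): [MAIN] PC=0: INC 2 -> ACC=2
Event 2 (EXEC): [MAIN] PC=1: INC 2 -> ACC=4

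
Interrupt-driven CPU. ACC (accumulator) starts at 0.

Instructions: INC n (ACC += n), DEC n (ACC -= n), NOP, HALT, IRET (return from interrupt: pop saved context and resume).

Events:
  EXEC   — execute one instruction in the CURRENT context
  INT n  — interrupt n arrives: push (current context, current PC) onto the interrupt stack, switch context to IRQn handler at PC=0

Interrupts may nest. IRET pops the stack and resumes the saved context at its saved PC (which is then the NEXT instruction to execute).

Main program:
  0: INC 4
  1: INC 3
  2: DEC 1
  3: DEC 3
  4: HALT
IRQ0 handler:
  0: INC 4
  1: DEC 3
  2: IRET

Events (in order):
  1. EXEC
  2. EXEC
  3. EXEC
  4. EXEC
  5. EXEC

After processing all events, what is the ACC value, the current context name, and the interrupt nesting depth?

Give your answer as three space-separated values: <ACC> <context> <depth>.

Event 1 (EXEC): [MAIN] PC=0: INC 4 -> ACC=4
Event 2 (EXEC): [MAIN] PC=1: INC 3 -> ACC=7
Event 3 (EXEC): [MAIN] PC=2: DEC 1 -> ACC=6
Event 4 (EXEC): [MAIN] PC=3: DEC 3 -> ACC=3
Event 5 (EXEC): [MAIN] PC=4: HALT

Answer: 3 MAIN 0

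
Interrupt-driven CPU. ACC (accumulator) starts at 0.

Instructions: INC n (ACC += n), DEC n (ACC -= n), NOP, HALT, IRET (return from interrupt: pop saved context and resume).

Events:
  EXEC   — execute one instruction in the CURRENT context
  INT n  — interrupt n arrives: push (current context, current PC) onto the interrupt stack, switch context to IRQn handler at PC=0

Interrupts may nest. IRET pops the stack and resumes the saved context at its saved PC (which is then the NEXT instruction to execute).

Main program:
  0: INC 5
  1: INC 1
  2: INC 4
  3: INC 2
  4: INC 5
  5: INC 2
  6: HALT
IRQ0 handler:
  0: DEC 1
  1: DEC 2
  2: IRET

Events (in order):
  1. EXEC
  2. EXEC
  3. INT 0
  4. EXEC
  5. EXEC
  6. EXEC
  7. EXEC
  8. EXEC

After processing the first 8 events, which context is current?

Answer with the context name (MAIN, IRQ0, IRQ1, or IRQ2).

Answer: MAIN

Derivation:
Event 1 (EXEC): [MAIN] PC=0: INC 5 -> ACC=5
Event 2 (EXEC): [MAIN] PC=1: INC 1 -> ACC=6
Event 3 (INT 0): INT 0 arrives: push (MAIN, PC=2), enter IRQ0 at PC=0 (depth now 1)
Event 4 (EXEC): [IRQ0] PC=0: DEC 1 -> ACC=5
Event 5 (EXEC): [IRQ0] PC=1: DEC 2 -> ACC=3
Event 6 (EXEC): [IRQ0] PC=2: IRET -> resume MAIN at PC=2 (depth now 0)
Event 7 (EXEC): [MAIN] PC=2: INC 4 -> ACC=7
Event 8 (EXEC): [MAIN] PC=3: INC 2 -> ACC=9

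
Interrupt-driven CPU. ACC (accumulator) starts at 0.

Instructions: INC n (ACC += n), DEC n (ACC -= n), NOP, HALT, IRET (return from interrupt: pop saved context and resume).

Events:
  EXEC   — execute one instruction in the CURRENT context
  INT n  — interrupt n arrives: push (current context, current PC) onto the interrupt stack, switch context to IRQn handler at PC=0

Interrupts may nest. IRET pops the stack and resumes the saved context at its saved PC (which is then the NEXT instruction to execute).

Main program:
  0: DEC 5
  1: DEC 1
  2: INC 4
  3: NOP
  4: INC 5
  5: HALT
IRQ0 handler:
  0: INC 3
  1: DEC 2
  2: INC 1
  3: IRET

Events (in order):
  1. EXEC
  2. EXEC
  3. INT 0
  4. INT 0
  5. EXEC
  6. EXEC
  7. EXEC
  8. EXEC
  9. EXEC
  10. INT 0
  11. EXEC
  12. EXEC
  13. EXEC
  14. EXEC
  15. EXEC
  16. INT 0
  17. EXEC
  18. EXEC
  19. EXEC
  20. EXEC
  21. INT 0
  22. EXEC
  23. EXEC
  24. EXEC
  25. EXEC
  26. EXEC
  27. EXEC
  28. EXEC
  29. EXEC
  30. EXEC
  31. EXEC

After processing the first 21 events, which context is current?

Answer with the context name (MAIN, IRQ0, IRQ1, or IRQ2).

Answer: IRQ0

Derivation:
Event 1 (EXEC): [MAIN] PC=0: DEC 5 -> ACC=-5
Event 2 (EXEC): [MAIN] PC=1: DEC 1 -> ACC=-6
Event 3 (INT 0): INT 0 arrives: push (MAIN, PC=2), enter IRQ0 at PC=0 (depth now 1)
Event 4 (INT 0): INT 0 arrives: push (IRQ0, PC=0), enter IRQ0 at PC=0 (depth now 2)
Event 5 (EXEC): [IRQ0] PC=0: INC 3 -> ACC=-3
Event 6 (EXEC): [IRQ0] PC=1: DEC 2 -> ACC=-5
Event 7 (EXEC): [IRQ0] PC=2: INC 1 -> ACC=-4
Event 8 (EXEC): [IRQ0] PC=3: IRET -> resume IRQ0 at PC=0 (depth now 1)
Event 9 (EXEC): [IRQ0] PC=0: INC 3 -> ACC=-1
Event 10 (INT 0): INT 0 arrives: push (IRQ0, PC=1), enter IRQ0 at PC=0 (depth now 2)
Event 11 (EXEC): [IRQ0] PC=0: INC 3 -> ACC=2
Event 12 (EXEC): [IRQ0] PC=1: DEC 2 -> ACC=0
Event 13 (EXEC): [IRQ0] PC=2: INC 1 -> ACC=1
Event 14 (EXEC): [IRQ0] PC=3: IRET -> resume IRQ0 at PC=1 (depth now 1)
Event 15 (EXEC): [IRQ0] PC=1: DEC 2 -> ACC=-1
Event 16 (INT 0): INT 0 arrives: push (IRQ0, PC=2), enter IRQ0 at PC=0 (depth now 2)
Event 17 (EXEC): [IRQ0] PC=0: INC 3 -> ACC=2
Event 18 (EXEC): [IRQ0] PC=1: DEC 2 -> ACC=0
Event 19 (EXEC): [IRQ0] PC=2: INC 1 -> ACC=1
Event 20 (EXEC): [IRQ0] PC=3: IRET -> resume IRQ0 at PC=2 (depth now 1)
Event 21 (INT 0): INT 0 arrives: push (IRQ0, PC=2), enter IRQ0 at PC=0 (depth now 2)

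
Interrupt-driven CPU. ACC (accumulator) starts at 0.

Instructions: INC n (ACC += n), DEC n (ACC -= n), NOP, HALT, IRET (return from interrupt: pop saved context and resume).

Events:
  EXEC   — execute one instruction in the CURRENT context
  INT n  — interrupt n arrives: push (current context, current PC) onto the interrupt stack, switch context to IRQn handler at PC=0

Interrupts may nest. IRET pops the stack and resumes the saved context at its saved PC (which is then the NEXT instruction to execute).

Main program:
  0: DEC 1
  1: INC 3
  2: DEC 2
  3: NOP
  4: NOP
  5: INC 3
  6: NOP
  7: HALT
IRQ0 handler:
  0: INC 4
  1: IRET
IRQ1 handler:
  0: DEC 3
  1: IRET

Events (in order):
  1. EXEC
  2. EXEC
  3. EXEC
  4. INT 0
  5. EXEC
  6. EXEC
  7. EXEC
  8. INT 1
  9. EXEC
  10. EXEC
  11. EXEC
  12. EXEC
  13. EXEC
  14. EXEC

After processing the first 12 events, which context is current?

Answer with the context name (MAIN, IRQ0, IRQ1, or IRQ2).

Event 1 (EXEC): [MAIN] PC=0: DEC 1 -> ACC=-1
Event 2 (EXEC): [MAIN] PC=1: INC 3 -> ACC=2
Event 3 (EXEC): [MAIN] PC=2: DEC 2 -> ACC=0
Event 4 (INT 0): INT 0 arrives: push (MAIN, PC=3), enter IRQ0 at PC=0 (depth now 1)
Event 5 (EXEC): [IRQ0] PC=0: INC 4 -> ACC=4
Event 6 (EXEC): [IRQ0] PC=1: IRET -> resume MAIN at PC=3 (depth now 0)
Event 7 (EXEC): [MAIN] PC=3: NOP
Event 8 (INT 1): INT 1 arrives: push (MAIN, PC=4), enter IRQ1 at PC=0 (depth now 1)
Event 9 (EXEC): [IRQ1] PC=0: DEC 3 -> ACC=1
Event 10 (EXEC): [IRQ1] PC=1: IRET -> resume MAIN at PC=4 (depth now 0)
Event 11 (EXEC): [MAIN] PC=4: NOP
Event 12 (EXEC): [MAIN] PC=5: INC 3 -> ACC=4

Answer: MAIN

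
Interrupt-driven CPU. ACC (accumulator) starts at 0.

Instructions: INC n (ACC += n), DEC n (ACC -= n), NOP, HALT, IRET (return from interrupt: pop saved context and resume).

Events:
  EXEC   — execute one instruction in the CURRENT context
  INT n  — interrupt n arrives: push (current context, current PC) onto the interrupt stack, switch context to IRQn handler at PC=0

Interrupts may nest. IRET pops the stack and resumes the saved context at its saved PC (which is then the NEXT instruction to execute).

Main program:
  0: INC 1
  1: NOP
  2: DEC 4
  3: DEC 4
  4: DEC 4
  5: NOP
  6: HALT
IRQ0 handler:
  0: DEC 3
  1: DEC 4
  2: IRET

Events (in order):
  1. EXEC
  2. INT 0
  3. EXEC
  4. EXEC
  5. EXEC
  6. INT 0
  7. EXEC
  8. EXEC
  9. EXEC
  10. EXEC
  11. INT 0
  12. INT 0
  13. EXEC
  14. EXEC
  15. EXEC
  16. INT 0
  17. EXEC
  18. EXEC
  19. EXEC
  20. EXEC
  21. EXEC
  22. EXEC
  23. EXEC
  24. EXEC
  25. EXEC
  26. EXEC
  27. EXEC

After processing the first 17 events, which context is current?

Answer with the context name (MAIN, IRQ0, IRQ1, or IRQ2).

Answer: IRQ0

Derivation:
Event 1 (EXEC): [MAIN] PC=0: INC 1 -> ACC=1
Event 2 (INT 0): INT 0 arrives: push (MAIN, PC=1), enter IRQ0 at PC=0 (depth now 1)
Event 3 (EXEC): [IRQ0] PC=0: DEC 3 -> ACC=-2
Event 4 (EXEC): [IRQ0] PC=1: DEC 4 -> ACC=-6
Event 5 (EXEC): [IRQ0] PC=2: IRET -> resume MAIN at PC=1 (depth now 0)
Event 6 (INT 0): INT 0 arrives: push (MAIN, PC=1), enter IRQ0 at PC=0 (depth now 1)
Event 7 (EXEC): [IRQ0] PC=0: DEC 3 -> ACC=-9
Event 8 (EXEC): [IRQ0] PC=1: DEC 4 -> ACC=-13
Event 9 (EXEC): [IRQ0] PC=2: IRET -> resume MAIN at PC=1 (depth now 0)
Event 10 (EXEC): [MAIN] PC=1: NOP
Event 11 (INT 0): INT 0 arrives: push (MAIN, PC=2), enter IRQ0 at PC=0 (depth now 1)
Event 12 (INT 0): INT 0 arrives: push (IRQ0, PC=0), enter IRQ0 at PC=0 (depth now 2)
Event 13 (EXEC): [IRQ0] PC=0: DEC 3 -> ACC=-16
Event 14 (EXEC): [IRQ0] PC=1: DEC 4 -> ACC=-20
Event 15 (EXEC): [IRQ0] PC=2: IRET -> resume IRQ0 at PC=0 (depth now 1)
Event 16 (INT 0): INT 0 arrives: push (IRQ0, PC=0), enter IRQ0 at PC=0 (depth now 2)
Event 17 (EXEC): [IRQ0] PC=0: DEC 3 -> ACC=-23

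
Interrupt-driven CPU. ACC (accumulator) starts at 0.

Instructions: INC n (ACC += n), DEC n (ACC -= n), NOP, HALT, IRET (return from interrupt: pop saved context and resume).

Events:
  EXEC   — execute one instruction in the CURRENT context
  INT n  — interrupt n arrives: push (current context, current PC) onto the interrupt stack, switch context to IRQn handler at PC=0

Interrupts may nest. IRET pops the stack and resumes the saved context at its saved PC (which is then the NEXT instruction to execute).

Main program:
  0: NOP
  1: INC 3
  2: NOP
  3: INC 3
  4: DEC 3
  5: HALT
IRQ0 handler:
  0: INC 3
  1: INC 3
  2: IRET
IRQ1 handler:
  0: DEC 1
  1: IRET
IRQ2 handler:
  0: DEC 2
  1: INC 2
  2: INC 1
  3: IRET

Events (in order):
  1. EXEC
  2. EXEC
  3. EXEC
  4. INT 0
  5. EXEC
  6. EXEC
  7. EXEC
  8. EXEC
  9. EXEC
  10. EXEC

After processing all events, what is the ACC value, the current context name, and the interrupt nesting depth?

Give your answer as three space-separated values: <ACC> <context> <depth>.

Event 1 (EXEC): [MAIN] PC=0: NOP
Event 2 (EXEC): [MAIN] PC=1: INC 3 -> ACC=3
Event 3 (EXEC): [MAIN] PC=2: NOP
Event 4 (INT 0): INT 0 arrives: push (MAIN, PC=3), enter IRQ0 at PC=0 (depth now 1)
Event 5 (EXEC): [IRQ0] PC=0: INC 3 -> ACC=6
Event 6 (EXEC): [IRQ0] PC=1: INC 3 -> ACC=9
Event 7 (EXEC): [IRQ0] PC=2: IRET -> resume MAIN at PC=3 (depth now 0)
Event 8 (EXEC): [MAIN] PC=3: INC 3 -> ACC=12
Event 9 (EXEC): [MAIN] PC=4: DEC 3 -> ACC=9
Event 10 (EXEC): [MAIN] PC=5: HALT

Answer: 9 MAIN 0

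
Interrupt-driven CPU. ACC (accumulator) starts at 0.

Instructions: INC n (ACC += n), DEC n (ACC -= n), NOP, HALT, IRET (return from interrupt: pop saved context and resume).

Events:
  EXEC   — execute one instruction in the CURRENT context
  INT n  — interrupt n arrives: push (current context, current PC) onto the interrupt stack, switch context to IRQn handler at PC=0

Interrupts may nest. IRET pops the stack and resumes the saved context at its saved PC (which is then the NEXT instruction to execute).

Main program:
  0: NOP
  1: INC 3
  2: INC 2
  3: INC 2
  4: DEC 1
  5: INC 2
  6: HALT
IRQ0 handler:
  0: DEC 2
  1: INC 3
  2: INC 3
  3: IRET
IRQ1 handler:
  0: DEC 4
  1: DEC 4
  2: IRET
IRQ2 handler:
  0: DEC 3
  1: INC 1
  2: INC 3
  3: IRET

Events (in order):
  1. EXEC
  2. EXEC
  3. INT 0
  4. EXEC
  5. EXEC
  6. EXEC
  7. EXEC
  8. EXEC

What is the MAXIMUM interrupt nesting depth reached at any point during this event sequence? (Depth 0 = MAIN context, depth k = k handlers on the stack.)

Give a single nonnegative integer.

Event 1 (EXEC): [MAIN] PC=0: NOP [depth=0]
Event 2 (EXEC): [MAIN] PC=1: INC 3 -> ACC=3 [depth=0]
Event 3 (INT 0): INT 0 arrives: push (MAIN, PC=2), enter IRQ0 at PC=0 (depth now 1) [depth=1]
Event 4 (EXEC): [IRQ0] PC=0: DEC 2 -> ACC=1 [depth=1]
Event 5 (EXEC): [IRQ0] PC=1: INC 3 -> ACC=4 [depth=1]
Event 6 (EXEC): [IRQ0] PC=2: INC 3 -> ACC=7 [depth=1]
Event 7 (EXEC): [IRQ0] PC=3: IRET -> resume MAIN at PC=2 (depth now 0) [depth=0]
Event 8 (EXEC): [MAIN] PC=2: INC 2 -> ACC=9 [depth=0]
Max depth observed: 1

Answer: 1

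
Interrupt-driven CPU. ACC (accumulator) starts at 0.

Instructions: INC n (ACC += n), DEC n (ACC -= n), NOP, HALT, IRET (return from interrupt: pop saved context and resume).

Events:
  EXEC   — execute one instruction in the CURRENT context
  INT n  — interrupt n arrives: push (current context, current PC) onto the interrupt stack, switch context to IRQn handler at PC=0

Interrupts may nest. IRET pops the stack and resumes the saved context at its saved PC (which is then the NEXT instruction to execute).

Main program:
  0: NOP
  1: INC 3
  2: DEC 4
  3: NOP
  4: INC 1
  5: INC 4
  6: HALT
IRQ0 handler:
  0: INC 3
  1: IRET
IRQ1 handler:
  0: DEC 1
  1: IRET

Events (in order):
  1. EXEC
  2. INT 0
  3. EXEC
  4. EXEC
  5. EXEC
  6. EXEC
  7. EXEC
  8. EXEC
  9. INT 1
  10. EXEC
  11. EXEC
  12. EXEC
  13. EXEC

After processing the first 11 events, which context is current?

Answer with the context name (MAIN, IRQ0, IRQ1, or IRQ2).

Answer: MAIN

Derivation:
Event 1 (EXEC): [MAIN] PC=0: NOP
Event 2 (INT 0): INT 0 arrives: push (MAIN, PC=1), enter IRQ0 at PC=0 (depth now 1)
Event 3 (EXEC): [IRQ0] PC=0: INC 3 -> ACC=3
Event 4 (EXEC): [IRQ0] PC=1: IRET -> resume MAIN at PC=1 (depth now 0)
Event 5 (EXEC): [MAIN] PC=1: INC 3 -> ACC=6
Event 6 (EXEC): [MAIN] PC=2: DEC 4 -> ACC=2
Event 7 (EXEC): [MAIN] PC=3: NOP
Event 8 (EXEC): [MAIN] PC=4: INC 1 -> ACC=3
Event 9 (INT 1): INT 1 arrives: push (MAIN, PC=5), enter IRQ1 at PC=0 (depth now 1)
Event 10 (EXEC): [IRQ1] PC=0: DEC 1 -> ACC=2
Event 11 (EXEC): [IRQ1] PC=1: IRET -> resume MAIN at PC=5 (depth now 0)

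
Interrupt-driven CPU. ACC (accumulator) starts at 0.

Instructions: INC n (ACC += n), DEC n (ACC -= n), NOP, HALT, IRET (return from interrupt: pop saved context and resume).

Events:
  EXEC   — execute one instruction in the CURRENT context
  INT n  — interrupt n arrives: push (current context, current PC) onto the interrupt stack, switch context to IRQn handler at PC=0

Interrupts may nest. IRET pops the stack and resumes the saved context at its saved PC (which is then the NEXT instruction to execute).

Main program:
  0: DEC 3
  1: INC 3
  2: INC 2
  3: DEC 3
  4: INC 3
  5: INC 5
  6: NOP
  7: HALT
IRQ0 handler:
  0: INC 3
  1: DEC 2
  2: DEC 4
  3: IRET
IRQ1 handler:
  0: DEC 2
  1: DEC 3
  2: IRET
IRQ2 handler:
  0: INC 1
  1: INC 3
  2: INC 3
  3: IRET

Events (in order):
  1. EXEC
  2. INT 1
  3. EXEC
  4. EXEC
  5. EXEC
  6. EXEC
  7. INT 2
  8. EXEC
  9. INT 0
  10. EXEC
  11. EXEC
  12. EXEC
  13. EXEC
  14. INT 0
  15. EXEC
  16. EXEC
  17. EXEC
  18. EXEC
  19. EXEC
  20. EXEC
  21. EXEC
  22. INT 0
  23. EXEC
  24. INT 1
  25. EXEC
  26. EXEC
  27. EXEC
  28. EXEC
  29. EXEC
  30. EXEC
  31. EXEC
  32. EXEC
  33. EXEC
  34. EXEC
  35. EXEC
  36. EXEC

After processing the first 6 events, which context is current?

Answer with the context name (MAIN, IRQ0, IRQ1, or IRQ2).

Event 1 (EXEC): [MAIN] PC=0: DEC 3 -> ACC=-3
Event 2 (INT 1): INT 1 arrives: push (MAIN, PC=1), enter IRQ1 at PC=0 (depth now 1)
Event 3 (EXEC): [IRQ1] PC=0: DEC 2 -> ACC=-5
Event 4 (EXEC): [IRQ1] PC=1: DEC 3 -> ACC=-8
Event 5 (EXEC): [IRQ1] PC=2: IRET -> resume MAIN at PC=1 (depth now 0)
Event 6 (EXEC): [MAIN] PC=1: INC 3 -> ACC=-5

Answer: MAIN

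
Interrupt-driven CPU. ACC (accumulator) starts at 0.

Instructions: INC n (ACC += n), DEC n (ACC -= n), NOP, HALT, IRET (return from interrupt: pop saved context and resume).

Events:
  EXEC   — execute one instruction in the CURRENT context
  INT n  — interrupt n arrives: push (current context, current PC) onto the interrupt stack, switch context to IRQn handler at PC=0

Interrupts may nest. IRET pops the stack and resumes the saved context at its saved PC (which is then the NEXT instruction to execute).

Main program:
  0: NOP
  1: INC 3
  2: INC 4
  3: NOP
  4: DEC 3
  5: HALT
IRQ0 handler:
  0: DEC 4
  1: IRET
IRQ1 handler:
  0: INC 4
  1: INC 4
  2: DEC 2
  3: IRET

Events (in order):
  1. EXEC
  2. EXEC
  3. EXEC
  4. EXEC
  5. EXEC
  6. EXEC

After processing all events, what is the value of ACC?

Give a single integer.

Event 1 (EXEC): [MAIN] PC=0: NOP
Event 2 (EXEC): [MAIN] PC=1: INC 3 -> ACC=3
Event 3 (EXEC): [MAIN] PC=2: INC 4 -> ACC=7
Event 4 (EXEC): [MAIN] PC=3: NOP
Event 5 (EXEC): [MAIN] PC=4: DEC 3 -> ACC=4
Event 6 (EXEC): [MAIN] PC=5: HALT

Answer: 4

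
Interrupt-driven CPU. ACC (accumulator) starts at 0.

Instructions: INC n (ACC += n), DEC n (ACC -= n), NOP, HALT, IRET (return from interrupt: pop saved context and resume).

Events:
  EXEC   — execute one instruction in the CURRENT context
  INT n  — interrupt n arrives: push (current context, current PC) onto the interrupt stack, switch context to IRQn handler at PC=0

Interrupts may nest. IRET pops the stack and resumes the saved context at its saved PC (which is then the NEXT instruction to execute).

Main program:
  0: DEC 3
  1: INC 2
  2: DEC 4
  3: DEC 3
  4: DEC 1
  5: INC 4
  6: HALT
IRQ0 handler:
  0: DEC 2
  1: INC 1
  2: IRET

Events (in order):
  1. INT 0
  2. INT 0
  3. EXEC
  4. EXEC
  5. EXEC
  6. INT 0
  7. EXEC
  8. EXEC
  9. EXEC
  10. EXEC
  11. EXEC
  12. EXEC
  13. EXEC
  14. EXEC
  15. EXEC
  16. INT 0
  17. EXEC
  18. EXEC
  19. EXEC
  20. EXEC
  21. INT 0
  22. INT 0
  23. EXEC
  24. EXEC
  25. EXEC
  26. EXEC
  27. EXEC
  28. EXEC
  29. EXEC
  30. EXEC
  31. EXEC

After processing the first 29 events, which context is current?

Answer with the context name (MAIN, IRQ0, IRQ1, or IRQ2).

Answer: MAIN

Derivation:
Event 1 (INT 0): INT 0 arrives: push (MAIN, PC=0), enter IRQ0 at PC=0 (depth now 1)
Event 2 (INT 0): INT 0 arrives: push (IRQ0, PC=0), enter IRQ0 at PC=0 (depth now 2)
Event 3 (EXEC): [IRQ0] PC=0: DEC 2 -> ACC=-2
Event 4 (EXEC): [IRQ0] PC=1: INC 1 -> ACC=-1
Event 5 (EXEC): [IRQ0] PC=2: IRET -> resume IRQ0 at PC=0 (depth now 1)
Event 6 (INT 0): INT 0 arrives: push (IRQ0, PC=0), enter IRQ0 at PC=0 (depth now 2)
Event 7 (EXEC): [IRQ0] PC=0: DEC 2 -> ACC=-3
Event 8 (EXEC): [IRQ0] PC=1: INC 1 -> ACC=-2
Event 9 (EXEC): [IRQ0] PC=2: IRET -> resume IRQ0 at PC=0 (depth now 1)
Event 10 (EXEC): [IRQ0] PC=0: DEC 2 -> ACC=-4
Event 11 (EXEC): [IRQ0] PC=1: INC 1 -> ACC=-3
Event 12 (EXEC): [IRQ0] PC=2: IRET -> resume MAIN at PC=0 (depth now 0)
Event 13 (EXEC): [MAIN] PC=0: DEC 3 -> ACC=-6
Event 14 (EXEC): [MAIN] PC=1: INC 2 -> ACC=-4
Event 15 (EXEC): [MAIN] PC=2: DEC 4 -> ACC=-8
Event 16 (INT 0): INT 0 arrives: push (MAIN, PC=3), enter IRQ0 at PC=0 (depth now 1)
Event 17 (EXEC): [IRQ0] PC=0: DEC 2 -> ACC=-10
Event 18 (EXEC): [IRQ0] PC=1: INC 1 -> ACC=-9
Event 19 (EXEC): [IRQ0] PC=2: IRET -> resume MAIN at PC=3 (depth now 0)
Event 20 (EXEC): [MAIN] PC=3: DEC 3 -> ACC=-12
Event 21 (INT 0): INT 0 arrives: push (MAIN, PC=4), enter IRQ0 at PC=0 (depth now 1)
Event 22 (INT 0): INT 0 arrives: push (IRQ0, PC=0), enter IRQ0 at PC=0 (depth now 2)
Event 23 (EXEC): [IRQ0] PC=0: DEC 2 -> ACC=-14
Event 24 (EXEC): [IRQ0] PC=1: INC 1 -> ACC=-13
Event 25 (EXEC): [IRQ0] PC=2: IRET -> resume IRQ0 at PC=0 (depth now 1)
Event 26 (EXEC): [IRQ0] PC=0: DEC 2 -> ACC=-15
Event 27 (EXEC): [IRQ0] PC=1: INC 1 -> ACC=-14
Event 28 (EXEC): [IRQ0] PC=2: IRET -> resume MAIN at PC=4 (depth now 0)
Event 29 (EXEC): [MAIN] PC=4: DEC 1 -> ACC=-15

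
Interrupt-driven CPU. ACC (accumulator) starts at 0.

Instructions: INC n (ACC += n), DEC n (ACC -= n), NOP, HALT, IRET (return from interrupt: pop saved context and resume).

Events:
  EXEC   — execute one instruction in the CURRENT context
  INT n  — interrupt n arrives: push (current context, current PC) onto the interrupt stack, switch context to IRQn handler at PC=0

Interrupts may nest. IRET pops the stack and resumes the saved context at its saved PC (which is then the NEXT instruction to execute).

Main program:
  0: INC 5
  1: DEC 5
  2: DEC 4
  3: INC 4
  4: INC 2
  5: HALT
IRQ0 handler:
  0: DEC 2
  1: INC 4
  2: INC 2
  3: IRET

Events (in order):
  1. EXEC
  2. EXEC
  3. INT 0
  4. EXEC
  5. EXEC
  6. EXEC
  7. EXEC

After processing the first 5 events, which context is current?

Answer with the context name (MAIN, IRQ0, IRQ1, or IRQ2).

Event 1 (EXEC): [MAIN] PC=0: INC 5 -> ACC=5
Event 2 (EXEC): [MAIN] PC=1: DEC 5 -> ACC=0
Event 3 (INT 0): INT 0 arrives: push (MAIN, PC=2), enter IRQ0 at PC=0 (depth now 1)
Event 4 (EXEC): [IRQ0] PC=0: DEC 2 -> ACC=-2
Event 5 (EXEC): [IRQ0] PC=1: INC 4 -> ACC=2

Answer: IRQ0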